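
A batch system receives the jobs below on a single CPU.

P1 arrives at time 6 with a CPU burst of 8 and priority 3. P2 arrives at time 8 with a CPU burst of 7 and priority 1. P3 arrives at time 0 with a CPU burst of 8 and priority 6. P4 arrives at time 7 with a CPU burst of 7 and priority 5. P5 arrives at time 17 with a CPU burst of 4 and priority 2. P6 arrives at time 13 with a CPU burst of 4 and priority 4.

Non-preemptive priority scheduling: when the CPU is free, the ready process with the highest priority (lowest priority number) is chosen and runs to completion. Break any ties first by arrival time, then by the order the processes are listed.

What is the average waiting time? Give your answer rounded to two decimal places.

Schedule: | P3 0-8 | P2 8-15 | P1 15-23 | P5 23-27 | P6 27-31 | P4 31-38 |
Completion: P1=23  P2=15  P3=8  P4=38  P5=27  P6=31
Waiting times: P1=9, P2=0, P3=0, P4=24, P5=6, P6=14
Average waiting = (9+0+0+24+6+14) / 6 = 53/6 = 8.83

8.83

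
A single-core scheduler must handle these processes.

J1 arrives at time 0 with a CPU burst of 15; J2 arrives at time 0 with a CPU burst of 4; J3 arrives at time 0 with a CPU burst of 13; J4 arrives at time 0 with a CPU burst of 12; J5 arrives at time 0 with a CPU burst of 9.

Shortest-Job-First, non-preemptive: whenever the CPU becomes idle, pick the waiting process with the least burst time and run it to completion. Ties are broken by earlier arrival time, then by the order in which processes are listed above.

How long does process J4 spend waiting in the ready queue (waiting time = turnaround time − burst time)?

13

Schedule: | J2 0-4 | J5 4-13 | J4 13-25 | J3 25-38 | J1 38-53 |
Completion: J1=53  J2=4  J3=38  J4=25  J5=13
Waiting(J4) = turnaround − burst = 25 − 12 = 13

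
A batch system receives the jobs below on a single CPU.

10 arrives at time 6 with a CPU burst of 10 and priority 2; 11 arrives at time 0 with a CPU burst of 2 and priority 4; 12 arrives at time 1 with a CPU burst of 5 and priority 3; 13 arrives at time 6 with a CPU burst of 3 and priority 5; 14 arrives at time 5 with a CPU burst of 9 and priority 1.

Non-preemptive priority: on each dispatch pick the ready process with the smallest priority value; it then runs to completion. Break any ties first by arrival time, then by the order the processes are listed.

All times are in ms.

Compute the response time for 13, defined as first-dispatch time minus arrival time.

Schedule: | 11 0-2 | 12 2-7 | 14 7-16 | 10 16-26 | 13 26-29 |
Completion: 10=26  11=2  12=7  13=29  14=16
Turnaround (C−A): 10=20  11=2  12=6  13=23  14=11
Response(13) = first start − arrival = 26 − 6 = 20

20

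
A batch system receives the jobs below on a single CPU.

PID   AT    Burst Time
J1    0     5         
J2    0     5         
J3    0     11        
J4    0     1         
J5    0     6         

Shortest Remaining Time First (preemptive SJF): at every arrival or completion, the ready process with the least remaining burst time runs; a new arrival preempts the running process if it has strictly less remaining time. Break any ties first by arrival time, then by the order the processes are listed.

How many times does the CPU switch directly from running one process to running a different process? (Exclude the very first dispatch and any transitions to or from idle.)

4

Gantt: | J4 0-1 | J1 1-6 | J2 6-11 | J5 11-17 | J3 17-28 |
Completion: J1=6  J2=11  J3=28  J4=1  J5=17
Turnaround (C−A): J1=6  J2=11  J3=28  J4=1  J5=17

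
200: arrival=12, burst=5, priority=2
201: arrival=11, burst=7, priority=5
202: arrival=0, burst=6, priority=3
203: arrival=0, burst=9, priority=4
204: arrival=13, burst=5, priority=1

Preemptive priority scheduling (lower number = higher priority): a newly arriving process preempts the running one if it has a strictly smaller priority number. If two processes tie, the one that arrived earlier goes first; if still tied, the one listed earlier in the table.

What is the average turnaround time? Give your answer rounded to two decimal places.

Gantt: | 202 0-6 | 203 6-12 | 200 12-13 | 204 13-18 | 200 18-22 | 203 22-25 | 201 25-32 |
Completion: 200=22  201=32  202=6  203=25  204=18
Turnaround (C−A): 200=10  201=21  202=6  203=25  204=5
Turnaround times: 200=10, 201=21, 202=6, 203=25, 204=5
Average turnaround = (10+21+6+25+5) / 5 = 67/5 = 13.40

13.40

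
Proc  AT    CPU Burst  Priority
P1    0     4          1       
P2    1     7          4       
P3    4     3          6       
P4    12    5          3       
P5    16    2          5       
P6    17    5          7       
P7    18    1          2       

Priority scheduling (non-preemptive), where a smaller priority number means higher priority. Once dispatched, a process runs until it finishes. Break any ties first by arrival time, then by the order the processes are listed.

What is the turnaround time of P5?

Gantt: | P1 0-4 | P2 4-11 | P3 11-14 | P4 14-19 | P7 19-20 | P5 20-22 | P6 22-27 |
Completion: P1=4  P2=11  P3=14  P4=19  P5=22  P6=27  P7=20
Turnaround (C−A): P1=4  P2=10  P3=10  P4=7  P5=6  P6=10  P7=2
Turnaround(P5) = completion − arrival = 22 − 16 = 6

6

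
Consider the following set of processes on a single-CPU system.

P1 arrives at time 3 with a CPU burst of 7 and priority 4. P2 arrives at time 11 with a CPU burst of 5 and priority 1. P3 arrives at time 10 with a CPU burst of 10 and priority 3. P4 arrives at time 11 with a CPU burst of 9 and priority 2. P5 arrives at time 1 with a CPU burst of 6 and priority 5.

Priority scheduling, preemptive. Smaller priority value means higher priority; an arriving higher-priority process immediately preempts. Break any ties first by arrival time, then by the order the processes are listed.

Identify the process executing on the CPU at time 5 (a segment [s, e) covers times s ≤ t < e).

Schedule: | idle 0-1 | P5 1-3 | P1 3-10 | P3 10-11 | P2 11-16 | P4 16-25 | P3 25-34 | P5 34-38 |
Completion: P1=10  P2=16  P3=34  P4=25  P5=38

P1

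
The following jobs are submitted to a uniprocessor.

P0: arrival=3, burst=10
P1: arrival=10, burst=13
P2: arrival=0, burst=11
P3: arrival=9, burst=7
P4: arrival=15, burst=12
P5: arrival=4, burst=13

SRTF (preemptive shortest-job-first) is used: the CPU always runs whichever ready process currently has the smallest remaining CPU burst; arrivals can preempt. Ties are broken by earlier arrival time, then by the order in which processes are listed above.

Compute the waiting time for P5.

36

Timeline: | P2 0-11 | P3 11-18 | P0 18-28 | P4 28-40 | P5 40-53 | P1 53-66 |
Completion: P0=28  P1=66  P2=11  P3=18  P4=40  P5=53
Turnaround (C−A): P0=25  P1=56  P2=11  P3=9  P4=25  P5=49
Waiting(P5) = turnaround − burst = 49 − 13 = 36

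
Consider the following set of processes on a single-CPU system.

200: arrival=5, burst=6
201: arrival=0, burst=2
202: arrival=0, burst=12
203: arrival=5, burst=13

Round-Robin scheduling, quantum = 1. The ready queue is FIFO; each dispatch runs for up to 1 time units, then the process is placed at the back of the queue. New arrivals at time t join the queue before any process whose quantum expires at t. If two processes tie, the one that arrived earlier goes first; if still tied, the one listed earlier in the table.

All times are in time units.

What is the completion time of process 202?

29

Schedule: | 201 0-1 | 202 1-2 | 201 2-3 | 202 3-5 | 200 5-6 | 203 6-7 | 202 7-8 | 200 8-9 | 203 9-10 | 202 10-11 | 200 11-12 | 203 12-13 | 202 13-14 | 200 14-15 | 203 15-16 | 202 16-17 | 200 17-18 | 203 18-19 | 202 19-20 | 200 20-21 | 203 21-22 | 202 22-23 | 203 23-24 | 202 24-25 | 203 25-26 | 202 26-27 | 203 27-28 | 202 28-29 | 203 29-33 |
Completion: 200=21  201=3  202=29  203=33
Turnaround (C−A): 200=16  201=3  202=29  203=28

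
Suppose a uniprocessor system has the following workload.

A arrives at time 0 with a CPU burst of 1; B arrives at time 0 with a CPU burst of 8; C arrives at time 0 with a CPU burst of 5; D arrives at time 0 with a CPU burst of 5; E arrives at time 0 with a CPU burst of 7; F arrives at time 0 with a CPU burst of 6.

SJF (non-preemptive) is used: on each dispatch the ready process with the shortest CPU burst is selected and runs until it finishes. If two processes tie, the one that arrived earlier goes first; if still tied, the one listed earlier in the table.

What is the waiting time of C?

Timeline: | A 0-1 | C 1-6 | D 6-11 | F 11-17 | E 17-24 | B 24-32 |
Completion: A=1  B=32  C=6  D=11  E=24  F=17
Turnaround (C−A): A=1  B=32  C=6  D=11  E=24  F=17
Waiting(C) = turnaround − burst = 6 − 5 = 1

1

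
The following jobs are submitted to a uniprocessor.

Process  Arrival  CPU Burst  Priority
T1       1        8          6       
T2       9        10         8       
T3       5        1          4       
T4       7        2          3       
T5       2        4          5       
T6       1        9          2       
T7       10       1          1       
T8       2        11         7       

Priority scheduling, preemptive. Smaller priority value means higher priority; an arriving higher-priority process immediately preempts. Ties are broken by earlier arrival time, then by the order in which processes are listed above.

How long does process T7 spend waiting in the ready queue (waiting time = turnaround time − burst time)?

0

Timeline: | idle 0-1 | T6 1-10 | T7 10-11 | T4 11-13 | T3 13-14 | T5 14-18 | T1 18-26 | T8 26-37 | T2 37-47 |
Completion: T1=26  T2=47  T3=14  T4=13  T5=18  T6=10  T7=11  T8=37
Turnaround (C−A): T1=25  T2=38  T3=9  T4=6  T5=16  T6=9  T7=1  T8=35
Waiting(T7) = turnaround − burst = 1 − 1 = 0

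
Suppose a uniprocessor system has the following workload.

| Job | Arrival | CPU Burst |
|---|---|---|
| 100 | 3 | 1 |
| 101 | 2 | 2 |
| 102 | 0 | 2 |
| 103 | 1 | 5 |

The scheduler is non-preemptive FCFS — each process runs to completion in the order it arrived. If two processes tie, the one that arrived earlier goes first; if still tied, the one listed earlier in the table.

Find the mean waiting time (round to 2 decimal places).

3.00

Timeline: | 102 0-2 | 103 2-7 | 101 7-9 | 100 9-10 |
Completion: 100=10  101=9  102=2  103=7
Turnaround (C−A): 100=7  101=7  102=2  103=6
Waiting times: 100=6, 101=5, 102=0, 103=1
Average waiting = (6+5+0+1) / 4 = 12/4 = 3.00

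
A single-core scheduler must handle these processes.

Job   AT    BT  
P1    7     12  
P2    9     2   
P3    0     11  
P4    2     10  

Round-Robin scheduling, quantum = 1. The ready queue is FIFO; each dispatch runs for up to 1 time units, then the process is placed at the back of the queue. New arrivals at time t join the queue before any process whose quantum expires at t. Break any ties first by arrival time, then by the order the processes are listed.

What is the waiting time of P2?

5

Gantt: | P3 0-2 | P4 2-3 | P3 3-4 | P4 4-5 | P3 5-6 | P4 6-7 | P3 7-8 | P1 8-9 | P4 9-10 | P3 10-11 | P2 11-12 | P1 12-13 | P4 13-14 | P3 14-15 | P2 15-16 | P1 16-17 | P4 17-18 | P3 18-19 | P1 19-20 | P4 20-21 | P3 21-22 | P1 22-23 | P4 23-24 | P3 24-25 | P1 25-26 | P4 26-27 | P3 27-28 | P1 28-29 | P4 29-30 | P1 30-35 |
Completion: P1=35  P2=16  P3=28  P4=30
Turnaround (C−A): P1=28  P2=7  P3=28  P4=28
Waiting(P2) = turnaround − burst = 7 − 2 = 5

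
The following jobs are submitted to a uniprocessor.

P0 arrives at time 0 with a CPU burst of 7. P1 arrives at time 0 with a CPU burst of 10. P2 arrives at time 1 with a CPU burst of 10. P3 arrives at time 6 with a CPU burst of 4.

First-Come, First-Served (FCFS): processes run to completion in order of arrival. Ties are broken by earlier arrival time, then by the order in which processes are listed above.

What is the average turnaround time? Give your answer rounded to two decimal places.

18.75

Timeline: | P0 0-7 | P1 7-17 | P2 17-27 | P3 27-31 |
Completion: P0=7  P1=17  P2=27  P3=31
Turnaround times: P0=7, P1=17, P2=26, P3=25
Average turnaround = (7+17+26+25) / 4 = 75/4 = 18.75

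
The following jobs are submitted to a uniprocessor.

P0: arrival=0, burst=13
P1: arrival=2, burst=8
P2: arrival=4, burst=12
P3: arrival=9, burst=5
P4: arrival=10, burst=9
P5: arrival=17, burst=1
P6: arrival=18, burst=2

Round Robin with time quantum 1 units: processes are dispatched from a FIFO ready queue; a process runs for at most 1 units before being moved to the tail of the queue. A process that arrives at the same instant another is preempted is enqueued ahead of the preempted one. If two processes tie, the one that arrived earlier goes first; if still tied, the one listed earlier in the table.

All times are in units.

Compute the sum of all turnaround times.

207

Timeline: | P0 0-2 | P1 2-3 | P0 3-4 | P1 4-5 | P2 5-6 | P0 6-7 | P1 7-8 | P2 8-9 | P0 9-10 | P1 10-11 | P3 11-12 | P2 12-13 | P4 13-14 | P0 14-15 | P1 15-16 | P3 16-17 | P2 17-18 | P4 18-19 | P0 19-20 | P1 20-21 | P5 21-22 | P3 22-23 | P6 23-24 | P2 24-25 | P4 25-26 | P0 26-27 | P1 27-28 | P3 28-29 | P6 29-30 | P2 30-31 | P4 31-32 | P0 32-33 | P1 33-34 | P3 34-35 | P2 35-36 | P4 36-37 | P0 37-38 | P2 38-39 | P4 39-40 | P0 40-41 | P2 41-42 | P4 42-43 | P0 43-44 | P2 44-45 | P4 45-46 | P0 46-47 | P2 47-48 | P4 48-49 | P2 49-50 |
Completion: P0=47  P1=34  P2=50  P3=35  P4=49  P5=22  P6=30
Turnaround (C−A): P0=47  P1=32  P2=46  P3=26  P4=39  P5=5  P6=12
Turnaround = completion − arrival: P0=47, P1=32, P2=46, P3=26, P4=39, P5=5, P6=12
Total turnaround = 47 + 32 + 46 + 26 + 39 + 5 + 12 = 207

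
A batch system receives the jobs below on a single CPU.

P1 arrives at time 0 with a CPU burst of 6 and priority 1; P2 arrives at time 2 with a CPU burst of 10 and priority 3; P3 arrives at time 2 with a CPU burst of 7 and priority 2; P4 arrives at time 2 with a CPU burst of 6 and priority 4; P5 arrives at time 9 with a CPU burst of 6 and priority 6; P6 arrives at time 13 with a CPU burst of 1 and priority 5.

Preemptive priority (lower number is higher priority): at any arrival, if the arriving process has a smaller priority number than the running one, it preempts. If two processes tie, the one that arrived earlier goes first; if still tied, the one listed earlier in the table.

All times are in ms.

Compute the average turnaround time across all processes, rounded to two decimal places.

Schedule: | P1 0-6 | P3 6-13 | P2 13-23 | P4 23-29 | P6 29-30 | P5 30-36 |
Completion: P1=6  P2=23  P3=13  P4=29  P5=36  P6=30
Turnaround (C−A): P1=6  P2=21  P3=11  P4=27  P5=27  P6=17
Turnaround times: P1=6, P2=21, P3=11, P4=27, P5=27, P6=17
Average turnaround = (6+21+11+27+27+17) / 6 = 109/6 = 18.17

18.17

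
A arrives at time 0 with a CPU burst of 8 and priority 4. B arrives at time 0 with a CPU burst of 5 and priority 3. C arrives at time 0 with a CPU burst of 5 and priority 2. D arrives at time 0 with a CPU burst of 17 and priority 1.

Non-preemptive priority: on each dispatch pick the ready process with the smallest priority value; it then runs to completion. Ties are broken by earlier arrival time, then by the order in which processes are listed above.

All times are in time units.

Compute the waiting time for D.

0

Schedule: | D 0-17 | C 17-22 | B 22-27 | A 27-35 |
Completion: A=35  B=27  C=22  D=17
Turnaround (C−A): A=35  B=27  C=22  D=17
Waiting(D) = turnaround − burst = 17 − 17 = 0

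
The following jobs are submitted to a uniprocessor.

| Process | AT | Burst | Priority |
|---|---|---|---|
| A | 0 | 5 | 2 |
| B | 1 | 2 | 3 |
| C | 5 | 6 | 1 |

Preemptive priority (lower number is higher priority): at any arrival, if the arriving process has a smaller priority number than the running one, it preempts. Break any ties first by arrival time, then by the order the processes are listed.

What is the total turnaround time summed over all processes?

Gantt: | A 0-5 | C 5-11 | B 11-13 |
Completion: A=5  B=13  C=11
Turnaround (C−A): A=5  B=12  C=6
Turnaround = completion − arrival: A=5, B=12, C=6
Total turnaround = 5 + 12 + 6 = 23

23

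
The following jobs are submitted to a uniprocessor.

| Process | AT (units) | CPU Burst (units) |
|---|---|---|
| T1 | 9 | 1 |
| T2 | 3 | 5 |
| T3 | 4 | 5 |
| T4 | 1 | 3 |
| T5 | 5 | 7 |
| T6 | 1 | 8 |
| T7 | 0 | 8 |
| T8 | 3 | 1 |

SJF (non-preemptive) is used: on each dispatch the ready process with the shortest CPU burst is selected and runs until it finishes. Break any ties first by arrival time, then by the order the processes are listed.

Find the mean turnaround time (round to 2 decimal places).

15.38

Schedule: | T7 0-8 | T8 8-9 | T1 9-10 | T4 10-13 | T2 13-18 | T3 18-23 | T5 23-30 | T6 30-38 |
Completion: T1=10  T2=18  T3=23  T4=13  T5=30  T6=38  T7=8  T8=9
Turnaround (C−A): T1=1  T2=15  T3=19  T4=12  T5=25  T6=37  T7=8  T8=6
Turnaround times: T1=1, T2=15, T3=19, T4=12, T5=25, T6=37, T7=8, T8=6
Average turnaround = (1+15+19+12+25+37+8+6) / 8 = 123/8 = 15.38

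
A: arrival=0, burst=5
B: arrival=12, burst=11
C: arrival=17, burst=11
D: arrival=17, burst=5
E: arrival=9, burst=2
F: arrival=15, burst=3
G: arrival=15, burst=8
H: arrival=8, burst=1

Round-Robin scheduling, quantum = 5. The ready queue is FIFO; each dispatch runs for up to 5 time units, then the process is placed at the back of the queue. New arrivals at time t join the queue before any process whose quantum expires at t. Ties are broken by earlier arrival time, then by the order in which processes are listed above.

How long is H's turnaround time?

1

Gantt: | A 0-5 | idle 5-8 | H 8-9 | E 9-11 | idle 11-12 | B 12-17 | F 17-20 | G 20-25 | C 25-30 | D 30-35 | B 35-40 | G 40-43 | C 43-48 | B 48-49 | C 49-50 |
Completion: A=5  B=49  C=50  D=35  E=11  F=20  G=43  H=9
Turnaround (C−A): A=5  B=37  C=33  D=18  E=2  F=5  G=28  H=1
Turnaround(H) = completion − arrival = 9 − 8 = 1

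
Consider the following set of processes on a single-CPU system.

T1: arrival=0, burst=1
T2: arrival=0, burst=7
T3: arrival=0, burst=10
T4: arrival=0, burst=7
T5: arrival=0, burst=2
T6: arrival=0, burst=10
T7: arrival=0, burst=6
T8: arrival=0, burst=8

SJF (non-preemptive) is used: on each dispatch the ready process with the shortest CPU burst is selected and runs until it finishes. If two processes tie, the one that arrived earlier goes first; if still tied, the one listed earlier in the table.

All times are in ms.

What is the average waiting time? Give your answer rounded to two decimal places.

15.50

Schedule: | T1 0-1 | T5 1-3 | T7 3-9 | T2 9-16 | T4 16-23 | T8 23-31 | T3 31-41 | T6 41-51 |
Completion: T1=1  T2=16  T3=41  T4=23  T5=3  T6=51  T7=9  T8=31
Turnaround (C−A): T1=1  T2=16  T3=41  T4=23  T5=3  T6=51  T7=9  T8=31
Waiting times: T1=0, T2=9, T3=31, T4=16, T5=1, T6=41, T7=3, T8=23
Average waiting = (0+9+31+16+1+41+3+23) / 8 = 124/8 = 15.50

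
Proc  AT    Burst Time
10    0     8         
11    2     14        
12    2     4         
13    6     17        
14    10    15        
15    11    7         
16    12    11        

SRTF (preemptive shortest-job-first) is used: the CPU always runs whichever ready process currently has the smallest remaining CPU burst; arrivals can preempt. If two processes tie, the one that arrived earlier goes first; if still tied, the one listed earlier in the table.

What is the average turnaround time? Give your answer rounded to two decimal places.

29.00

Schedule: | 10 0-2 | 12 2-6 | 10 6-12 | 15 12-19 | 16 19-30 | 11 30-44 | 14 44-59 | 13 59-76 |
Completion: 10=12  11=44  12=6  13=76  14=59  15=19  16=30
Turnaround (C−A): 10=12  11=42  12=4  13=70  14=49  15=8  16=18
Turnaround times: 10=12, 11=42, 12=4, 13=70, 14=49, 15=8, 16=18
Average turnaround = (12+42+4+70+49+8+18) / 7 = 203/7 = 29.00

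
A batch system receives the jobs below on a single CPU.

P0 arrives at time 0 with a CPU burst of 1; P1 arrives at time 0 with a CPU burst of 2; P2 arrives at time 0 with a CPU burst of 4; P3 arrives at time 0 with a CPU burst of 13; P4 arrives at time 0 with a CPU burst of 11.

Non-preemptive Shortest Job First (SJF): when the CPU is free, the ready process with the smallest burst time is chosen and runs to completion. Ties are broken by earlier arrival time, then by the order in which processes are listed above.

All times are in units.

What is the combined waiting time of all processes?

29

Gantt: | P0 0-1 | P1 1-3 | P2 3-7 | P4 7-18 | P3 18-31 |
Completion: P0=1  P1=3  P2=7  P3=31  P4=18
Turnaround (C−A): P0=1  P1=3  P2=7  P3=31  P4=18
Waiting = turnaround − burst: P0=0, P1=1, P2=3, P3=18, P4=7
Total waiting = 0 + 1 + 3 + 18 + 7 = 29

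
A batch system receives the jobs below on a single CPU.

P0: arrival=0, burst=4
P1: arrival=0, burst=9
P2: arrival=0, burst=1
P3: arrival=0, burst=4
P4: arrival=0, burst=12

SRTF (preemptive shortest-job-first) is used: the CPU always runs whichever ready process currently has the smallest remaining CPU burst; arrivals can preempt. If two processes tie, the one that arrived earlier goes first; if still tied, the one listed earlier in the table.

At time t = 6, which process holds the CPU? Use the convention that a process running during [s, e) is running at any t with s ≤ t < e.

P3

Gantt: | P2 0-1 | P0 1-5 | P3 5-9 | P1 9-18 | P4 18-30 |
Completion: P0=5  P1=18  P2=1  P3=9  P4=30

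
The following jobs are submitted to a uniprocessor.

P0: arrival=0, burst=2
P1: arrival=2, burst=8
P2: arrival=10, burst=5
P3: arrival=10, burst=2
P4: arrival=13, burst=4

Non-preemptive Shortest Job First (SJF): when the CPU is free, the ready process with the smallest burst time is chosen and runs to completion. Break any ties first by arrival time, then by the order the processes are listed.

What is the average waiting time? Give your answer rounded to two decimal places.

1.20

Schedule: | P0 0-2 | P1 2-10 | P3 10-12 | P2 12-17 | P4 17-21 |
Completion: P0=2  P1=10  P2=17  P3=12  P4=21
Turnaround (C−A): P0=2  P1=8  P2=7  P3=2  P4=8
Waiting times: P0=0, P1=0, P2=2, P3=0, P4=4
Average waiting = (0+0+2+0+4) / 5 = 6/5 = 1.20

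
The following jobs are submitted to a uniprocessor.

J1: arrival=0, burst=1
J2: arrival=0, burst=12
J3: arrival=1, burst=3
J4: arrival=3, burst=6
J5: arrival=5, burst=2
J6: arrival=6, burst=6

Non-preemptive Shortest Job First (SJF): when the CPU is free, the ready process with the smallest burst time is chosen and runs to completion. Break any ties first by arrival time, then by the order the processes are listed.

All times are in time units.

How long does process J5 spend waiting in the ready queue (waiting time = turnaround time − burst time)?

5

Timeline: | J1 0-1 | J3 1-4 | J4 4-10 | J5 10-12 | J6 12-18 | J2 18-30 |
Completion: J1=1  J2=30  J3=4  J4=10  J5=12  J6=18
Turnaround (C−A): J1=1  J2=30  J3=3  J4=7  J5=7  J6=12
Waiting(J5) = turnaround − burst = 7 − 2 = 5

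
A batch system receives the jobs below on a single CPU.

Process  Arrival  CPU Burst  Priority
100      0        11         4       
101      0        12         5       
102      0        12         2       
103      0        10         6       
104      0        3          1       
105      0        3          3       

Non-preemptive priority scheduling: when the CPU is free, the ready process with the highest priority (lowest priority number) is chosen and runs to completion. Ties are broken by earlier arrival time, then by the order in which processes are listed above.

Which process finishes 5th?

101

Timeline: | 104 0-3 | 102 3-15 | 105 15-18 | 100 18-29 | 101 29-41 | 103 41-51 |
Completion: 100=29  101=41  102=15  103=51  104=3  105=18
Finish order: 104 → 102 → 105 → 100 → 101 → 103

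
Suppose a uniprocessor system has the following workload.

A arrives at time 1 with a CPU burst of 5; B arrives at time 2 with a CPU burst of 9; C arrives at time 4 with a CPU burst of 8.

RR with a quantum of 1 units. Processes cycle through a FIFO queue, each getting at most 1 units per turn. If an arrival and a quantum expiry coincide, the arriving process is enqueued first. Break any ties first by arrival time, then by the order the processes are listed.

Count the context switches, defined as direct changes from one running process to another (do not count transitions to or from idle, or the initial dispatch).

Timeline: | idle 0-1 | A 1-2 | B 2-3 | A 3-4 | B 4-5 | C 5-6 | A 6-7 | B 7-8 | C 8-9 | A 9-10 | B 10-11 | C 11-12 | A 12-13 | B 13-14 | C 14-15 | B 15-16 | C 16-17 | B 17-18 | C 18-19 | B 19-20 | C 20-21 | B 21-22 | C 22-23 |
Completion: A=13  B=22  C=23

21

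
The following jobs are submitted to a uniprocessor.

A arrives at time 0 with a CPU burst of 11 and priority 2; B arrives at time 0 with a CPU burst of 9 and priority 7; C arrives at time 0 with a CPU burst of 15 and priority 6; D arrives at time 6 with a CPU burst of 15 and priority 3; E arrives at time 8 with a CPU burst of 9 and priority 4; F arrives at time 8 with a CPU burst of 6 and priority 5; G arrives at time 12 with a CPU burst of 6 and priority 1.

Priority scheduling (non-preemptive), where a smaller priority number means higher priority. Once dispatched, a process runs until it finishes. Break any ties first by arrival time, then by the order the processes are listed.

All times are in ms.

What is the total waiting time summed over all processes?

185

Gantt: | A 0-11 | D 11-26 | G 26-32 | E 32-41 | F 41-47 | C 47-62 | B 62-71 |
Completion: A=11  B=71  C=62  D=26  E=41  F=47  G=32
Turnaround (C−A): A=11  B=71  C=62  D=20  E=33  F=39  G=20
Waiting = turnaround − burst: A=0, B=62, C=47, D=5, E=24, F=33, G=14
Total waiting = 0 + 62 + 47 + 5 + 24 + 33 + 14 = 185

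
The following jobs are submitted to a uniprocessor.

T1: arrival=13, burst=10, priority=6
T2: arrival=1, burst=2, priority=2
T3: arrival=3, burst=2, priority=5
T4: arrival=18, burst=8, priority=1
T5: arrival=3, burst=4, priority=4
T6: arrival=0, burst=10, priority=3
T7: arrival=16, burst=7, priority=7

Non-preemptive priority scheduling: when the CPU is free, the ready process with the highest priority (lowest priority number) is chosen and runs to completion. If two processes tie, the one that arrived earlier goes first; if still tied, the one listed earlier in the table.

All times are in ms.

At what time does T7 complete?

43

Schedule: | T6 0-10 | T2 10-12 | T5 12-16 | T3 16-18 | T4 18-26 | T1 26-36 | T7 36-43 |
Completion: T1=36  T2=12  T3=18  T4=26  T5=16  T6=10  T7=43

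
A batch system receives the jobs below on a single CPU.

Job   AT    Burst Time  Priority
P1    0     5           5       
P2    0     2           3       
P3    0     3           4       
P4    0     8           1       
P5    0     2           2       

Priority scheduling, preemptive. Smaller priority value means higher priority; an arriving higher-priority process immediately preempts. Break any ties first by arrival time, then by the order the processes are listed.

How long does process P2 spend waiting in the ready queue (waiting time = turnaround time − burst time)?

10

Schedule: | P4 0-8 | P5 8-10 | P2 10-12 | P3 12-15 | P1 15-20 |
Completion: P1=20  P2=12  P3=15  P4=8  P5=10
Waiting(P2) = turnaround − burst = 12 − 2 = 10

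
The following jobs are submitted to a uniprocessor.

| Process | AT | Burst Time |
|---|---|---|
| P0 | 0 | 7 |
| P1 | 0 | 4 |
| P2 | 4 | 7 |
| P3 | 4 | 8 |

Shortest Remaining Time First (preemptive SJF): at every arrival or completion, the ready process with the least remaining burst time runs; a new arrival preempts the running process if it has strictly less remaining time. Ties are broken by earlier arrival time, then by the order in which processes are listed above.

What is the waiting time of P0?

Timeline: | P1 0-4 | P0 4-11 | P2 11-18 | P3 18-26 |
Completion: P0=11  P1=4  P2=18  P3=26
Turnaround (C−A): P0=11  P1=4  P2=14  P3=22
Waiting(P0) = turnaround − burst = 11 − 7 = 4

4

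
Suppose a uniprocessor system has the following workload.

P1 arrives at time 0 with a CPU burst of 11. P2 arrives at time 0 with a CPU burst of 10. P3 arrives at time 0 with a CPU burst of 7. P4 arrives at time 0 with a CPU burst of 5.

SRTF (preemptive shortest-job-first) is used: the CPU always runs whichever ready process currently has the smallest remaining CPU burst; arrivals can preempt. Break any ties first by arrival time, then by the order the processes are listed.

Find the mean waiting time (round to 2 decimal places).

9.75

Timeline: | P4 0-5 | P3 5-12 | P2 12-22 | P1 22-33 |
Completion: P1=33  P2=22  P3=12  P4=5
Waiting times: P1=22, P2=12, P3=5, P4=0
Average waiting = (22+12+5+0) / 4 = 39/4 = 9.75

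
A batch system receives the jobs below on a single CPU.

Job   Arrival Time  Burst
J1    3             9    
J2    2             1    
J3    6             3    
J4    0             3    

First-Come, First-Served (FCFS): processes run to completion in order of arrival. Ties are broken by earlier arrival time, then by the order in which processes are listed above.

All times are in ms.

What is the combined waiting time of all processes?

9

Schedule: | J4 0-3 | J2 3-4 | J1 4-13 | J3 13-16 |
Completion: J1=13  J2=4  J3=16  J4=3
Waiting = turnaround − burst: J1=1, J2=1, J3=7, J4=0
Total waiting = 1 + 1 + 7 + 0 = 9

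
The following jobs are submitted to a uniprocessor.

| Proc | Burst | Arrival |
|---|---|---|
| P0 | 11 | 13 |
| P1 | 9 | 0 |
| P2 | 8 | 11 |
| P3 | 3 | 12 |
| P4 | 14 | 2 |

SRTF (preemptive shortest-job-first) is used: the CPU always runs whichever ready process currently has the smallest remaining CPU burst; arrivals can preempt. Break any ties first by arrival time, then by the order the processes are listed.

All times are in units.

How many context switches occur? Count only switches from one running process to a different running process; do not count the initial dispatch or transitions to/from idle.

6

Schedule: | P1 0-9 | P4 9-11 | P2 11-12 | P3 12-15 | P2 15-22 | P0 22-33 | P4 33-45 |
Completion: P0=33  P1=9  P2=22  P3=15  P4=45
Turnaround (C−A): P0=20  P1=9  P2=11  P3=3  P4=43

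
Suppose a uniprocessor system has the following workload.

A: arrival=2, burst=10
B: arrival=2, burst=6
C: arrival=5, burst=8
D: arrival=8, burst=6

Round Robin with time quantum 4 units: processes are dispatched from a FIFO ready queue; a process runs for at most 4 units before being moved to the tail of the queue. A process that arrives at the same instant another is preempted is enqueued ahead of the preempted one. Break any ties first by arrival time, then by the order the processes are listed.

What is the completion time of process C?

28

Timeline: | idle 0-2 | A 2-6 | B 6-10 | C 10-14 | A 14-18 | D 18-22 | B 22-24 | C 24-28 | A 28-30 | D 30-32 |
Completion: A=30  B=24  C=28  D=32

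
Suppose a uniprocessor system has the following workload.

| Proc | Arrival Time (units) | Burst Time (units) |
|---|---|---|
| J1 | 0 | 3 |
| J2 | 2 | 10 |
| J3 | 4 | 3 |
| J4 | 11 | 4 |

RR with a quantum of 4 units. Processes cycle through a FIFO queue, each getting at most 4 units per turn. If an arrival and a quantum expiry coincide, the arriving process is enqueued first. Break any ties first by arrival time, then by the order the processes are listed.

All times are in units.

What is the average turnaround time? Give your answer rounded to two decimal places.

Timeline: | J1 0-3 | J2 3-7 | J3 7-10 | J2 10-14 | J4 14-18 | J2 18-20 |
Completion: J1=3  J2=20  J3=10  J4=18
Turnaround (C−A): J1=3  J2=18  J3=6  J4=7
Turnaround times: J1=3, J2=18, J3=6, J4=7
Average turnaround = (3+18+6+7) / 4 = 34/4 = 8.50

8.50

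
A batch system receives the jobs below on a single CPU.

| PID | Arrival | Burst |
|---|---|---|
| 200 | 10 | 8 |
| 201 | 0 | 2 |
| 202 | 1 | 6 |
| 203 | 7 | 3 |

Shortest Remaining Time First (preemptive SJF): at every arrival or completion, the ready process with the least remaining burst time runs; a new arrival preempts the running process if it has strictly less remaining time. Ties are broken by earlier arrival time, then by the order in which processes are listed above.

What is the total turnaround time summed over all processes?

22

Schedule: | 201 0-2 | 202 2-8 | 203 8-11 | 200 11-19 |
Completion: 200=19  201=2  202=8  203=11
Turnaround (C−A): 200=9  201=2  202=7  203=4
Turnaround = completion − arrival: 200=9, 201=2, 202=7, 203=4
Total turnaround = 9 + 2 + 7 + 4 = 22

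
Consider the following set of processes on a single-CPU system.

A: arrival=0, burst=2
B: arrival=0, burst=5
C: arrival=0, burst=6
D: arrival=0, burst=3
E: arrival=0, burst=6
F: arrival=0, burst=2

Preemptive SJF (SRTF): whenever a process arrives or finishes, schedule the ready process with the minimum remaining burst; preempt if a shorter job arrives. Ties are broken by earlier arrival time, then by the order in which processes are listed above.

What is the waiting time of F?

2

Schedule: | A 0-2 | F 2-4 | D 4-7 | B 7-12 | C 12-18 | E 18-24 |
Completion: A=2  B=12  C=18  D=7  E=24  F=4
Turnaround (C−A): A=2  B=12  C=18  D=7  E=24  F=4
Waiting(F) = turnaround − burst = 4 − 2 = 2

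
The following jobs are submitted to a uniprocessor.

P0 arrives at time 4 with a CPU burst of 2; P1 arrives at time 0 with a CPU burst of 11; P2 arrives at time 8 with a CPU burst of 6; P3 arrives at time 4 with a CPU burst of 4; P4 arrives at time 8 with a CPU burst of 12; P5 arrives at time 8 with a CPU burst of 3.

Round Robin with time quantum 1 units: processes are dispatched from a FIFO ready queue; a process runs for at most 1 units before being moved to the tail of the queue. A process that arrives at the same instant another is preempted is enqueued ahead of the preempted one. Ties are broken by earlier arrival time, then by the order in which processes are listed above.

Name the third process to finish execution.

Gantt: | P1 0-4 | P0 4-5 | P3 5-6 | P1 6-7 | P0 7-8 | P3 8-9 | P1 9-10 | P2 10-11 | P4 11-12 | P5 12-13 | P3 13-14 | P1 14-15 | P2 15-16 | P4 16-17 | P5 17-18 | P3 18-19 | P1 19-20 | P2 20-21 | P4 21-22 | P5 22-23 | P1 23-24 | P2 24-25 | P4 25-26 | P1 26-27 | P2 27-28 | P4 28-29 | P1 29-30 | P2 30-31 | P4 31-38 |
Completion: P0=8  P1=30  P2=31  P3=19  P4=38  P5=23
Finish order: P0 → P3 → P5 → P1 → P2 → P4

P5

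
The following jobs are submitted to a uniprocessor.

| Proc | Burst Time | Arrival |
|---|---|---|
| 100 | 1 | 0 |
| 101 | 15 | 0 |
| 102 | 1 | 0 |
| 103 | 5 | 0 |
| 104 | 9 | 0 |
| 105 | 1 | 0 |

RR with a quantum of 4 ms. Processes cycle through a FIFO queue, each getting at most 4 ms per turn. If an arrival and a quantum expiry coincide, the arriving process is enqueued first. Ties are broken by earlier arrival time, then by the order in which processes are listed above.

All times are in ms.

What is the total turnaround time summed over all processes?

103

Timeline: | 100 0-1 | 101 1-5 | 102 5-6 | 103 6-10 | 104 10-14 | 105 14-15 | 101 15-19 | 103 19-20 | 104 20-24 | 101 24-28 | 104 28-29 | 101 29-32 |
Completion: 100=1  101=32  102=6  103=20  104=29  105=15
Turnaround (C−A): 100=1  101=32  102=6  103=20  104=29  105=15
Turnaround = completion − arrival: 100=1, 101=32, 102=6, 103=20, 104=29, 105=15
Total turnaround = 1 + 32 + 6 + 20 + 29 + 15 = 103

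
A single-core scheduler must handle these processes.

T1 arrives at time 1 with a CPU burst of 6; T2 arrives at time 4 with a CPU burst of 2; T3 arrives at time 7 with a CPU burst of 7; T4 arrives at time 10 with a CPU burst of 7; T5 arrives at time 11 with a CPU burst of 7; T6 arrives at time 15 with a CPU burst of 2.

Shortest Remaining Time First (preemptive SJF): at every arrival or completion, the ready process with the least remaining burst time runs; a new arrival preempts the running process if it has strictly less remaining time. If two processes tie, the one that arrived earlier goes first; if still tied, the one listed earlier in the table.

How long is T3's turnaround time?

9

Gantt: | idle 0-1 | T1 1-4 | T2 4-6 | T1 6-9 | T3 9-16 | T6 16-18 | T4 18-25 | T5 25-32 |
Completion: T1=9  T2=6  T3=16  T4=25  T5=32  T6=18
Turnaround (C−A): T1=8  T2=2  T3=9  T4=15  T5=21  T6=3
Turnaround(T3) = completion − arrival = 16 − 7 = 9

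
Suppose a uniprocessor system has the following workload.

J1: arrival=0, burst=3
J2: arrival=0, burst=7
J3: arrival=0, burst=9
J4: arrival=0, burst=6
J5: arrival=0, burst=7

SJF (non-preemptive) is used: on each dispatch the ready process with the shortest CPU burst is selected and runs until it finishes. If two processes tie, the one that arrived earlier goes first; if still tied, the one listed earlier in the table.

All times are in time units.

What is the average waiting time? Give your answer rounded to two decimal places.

10.20

Schedule: | J1 0-3 | J4 3-9 | J2 9-16 | J5 16-23 | J3 23-32 |
Completion: J1=3  J2=16  J3=32  J4=9  J5=23
Turnaround (C−A): J1=3  J2=16  J3=32  J4=9  J5=23
Waiting times: J1=0, J2=9, J3=23, J4=3, J5=16
Average waiting = (0+9+23+3+16) / 5 = 51/5 = 10.20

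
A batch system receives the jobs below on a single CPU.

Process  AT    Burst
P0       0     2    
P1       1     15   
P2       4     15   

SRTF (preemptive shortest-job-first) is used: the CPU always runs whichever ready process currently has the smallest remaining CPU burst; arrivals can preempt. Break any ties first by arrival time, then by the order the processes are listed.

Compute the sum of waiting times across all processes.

Timeline: | P0 0-2 | P1 2-17 | P2 17-32 |
Completion: P0=2  P1=17  P2=32
Turnaround (C−A): P0=2  P1=16  P2=28
Waiting = turnaround − burst: P0=0, P1=1, P2=13
Total waiting = 0 + 1 + 13 = 14

14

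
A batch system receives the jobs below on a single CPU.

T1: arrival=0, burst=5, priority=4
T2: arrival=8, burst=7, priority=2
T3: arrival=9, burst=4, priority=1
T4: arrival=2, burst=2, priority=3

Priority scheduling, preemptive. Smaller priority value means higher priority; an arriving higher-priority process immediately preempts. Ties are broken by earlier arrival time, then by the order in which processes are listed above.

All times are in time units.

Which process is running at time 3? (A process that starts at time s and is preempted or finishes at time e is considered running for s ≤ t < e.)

Timeline: | T1 0-2 | T4 2-4 | T1 4-7 | idle 7-8 | T2 8-9 | T3 9-13 | T2 13-19 |
Completion: T1=7  T2=19  T3=13  T4=4

T4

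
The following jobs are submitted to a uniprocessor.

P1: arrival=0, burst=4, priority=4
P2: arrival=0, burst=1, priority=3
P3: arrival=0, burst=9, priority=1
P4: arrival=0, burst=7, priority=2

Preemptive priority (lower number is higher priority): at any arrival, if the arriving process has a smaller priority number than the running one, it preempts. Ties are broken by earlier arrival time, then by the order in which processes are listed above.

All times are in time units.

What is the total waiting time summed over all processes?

Schedule: | P3 0-9 | P4 9-16 | P2 16-17 | P1 17-21 |
Completion: P1=21  P2=17  P3=9  P4=16
Waiting = turnaround − burst: P1=17, P2=16, P3=0, P4=9
Total waiting = 17 + 16 + 0 + 9 = 42

42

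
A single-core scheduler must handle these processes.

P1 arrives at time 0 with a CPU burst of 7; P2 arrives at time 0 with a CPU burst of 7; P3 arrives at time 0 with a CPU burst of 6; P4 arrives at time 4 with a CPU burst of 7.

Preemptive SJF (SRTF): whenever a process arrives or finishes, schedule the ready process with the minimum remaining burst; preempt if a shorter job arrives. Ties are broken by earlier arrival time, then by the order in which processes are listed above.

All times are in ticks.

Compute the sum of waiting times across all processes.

35

Gantt: | P3 0-6 | P1 6-13 | P2 13-20 | P4 20-27 |
Completion: P1=13  P2=20  P3=6  P4=27
Turnaround (C−A): P1=13  P2=20  P3=6  P4=23
Waiting = turnaround − burst: P1=6, P2=13, P3=0, P4=16
Total waiting = 6 + 13 + 0 + 16 = 35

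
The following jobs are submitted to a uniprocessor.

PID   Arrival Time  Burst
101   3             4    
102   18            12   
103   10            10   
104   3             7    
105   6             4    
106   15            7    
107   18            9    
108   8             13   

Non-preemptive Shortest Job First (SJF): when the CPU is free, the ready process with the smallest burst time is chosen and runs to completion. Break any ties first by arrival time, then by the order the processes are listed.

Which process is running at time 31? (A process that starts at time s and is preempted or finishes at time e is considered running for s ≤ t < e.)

107

Gantt: | idle 0-3 | 101 3-7 | 105 7-11 | 104 11-18 | 106 18-25 | 107 25-34 | 103 34-44 | 102 44-56 | 108 56-69 |
Completion: 101=7  102=56  103=44  104=18  105=11  106=25  107=34  108=69
Turnaround (C−A): 101=4  102=38  103=34  104=15  105=5  106=10  107=16  108=61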